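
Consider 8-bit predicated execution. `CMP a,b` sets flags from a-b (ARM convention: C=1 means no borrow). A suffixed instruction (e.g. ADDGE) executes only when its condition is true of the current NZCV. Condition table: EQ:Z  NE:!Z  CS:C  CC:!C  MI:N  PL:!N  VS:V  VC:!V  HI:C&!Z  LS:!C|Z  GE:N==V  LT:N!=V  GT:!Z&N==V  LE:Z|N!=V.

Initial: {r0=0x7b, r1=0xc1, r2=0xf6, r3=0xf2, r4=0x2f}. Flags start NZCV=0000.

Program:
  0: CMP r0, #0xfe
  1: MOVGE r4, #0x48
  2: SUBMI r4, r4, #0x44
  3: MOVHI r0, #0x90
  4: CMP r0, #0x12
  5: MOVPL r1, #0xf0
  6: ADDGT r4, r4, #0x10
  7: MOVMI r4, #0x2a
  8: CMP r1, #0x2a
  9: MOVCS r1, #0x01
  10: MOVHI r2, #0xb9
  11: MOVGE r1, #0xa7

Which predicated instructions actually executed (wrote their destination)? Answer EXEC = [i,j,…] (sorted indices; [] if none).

EXEC = [1,5,6,9,10]

[0] flags=0000 → (cmp)
[1] flags=0000 GE?T → r4=0x48
[2] flags=0000 MI?F → skip
[3] flags=0000 HI?F → skip
[4] flags=0010 → (cmp)
[5] flags=0010 PL?T → r1=0xf0
[6] flags=0010 GT?T → r4=0x58
[7] flags=0010 MI?F → skip
[8] flags=1010 → (cmp)
[9] flags=1010 CS?T → r1=0x01
[10] flags=1010 HI?T → r2=0xb9
[11] flags=1010 GE?F → skip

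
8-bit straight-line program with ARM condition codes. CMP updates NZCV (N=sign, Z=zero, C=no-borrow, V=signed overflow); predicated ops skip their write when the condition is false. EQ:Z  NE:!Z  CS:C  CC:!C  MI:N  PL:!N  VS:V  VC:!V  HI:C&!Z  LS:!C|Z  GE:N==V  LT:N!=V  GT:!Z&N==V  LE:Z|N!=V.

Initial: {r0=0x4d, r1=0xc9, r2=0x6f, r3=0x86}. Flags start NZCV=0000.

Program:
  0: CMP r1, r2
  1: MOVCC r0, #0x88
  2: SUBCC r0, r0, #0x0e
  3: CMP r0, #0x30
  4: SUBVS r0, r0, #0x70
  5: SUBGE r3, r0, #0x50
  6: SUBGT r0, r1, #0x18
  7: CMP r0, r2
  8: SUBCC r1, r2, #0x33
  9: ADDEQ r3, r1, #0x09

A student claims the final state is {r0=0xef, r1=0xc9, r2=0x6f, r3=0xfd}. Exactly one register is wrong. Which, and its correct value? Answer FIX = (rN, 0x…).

0: ✓ CMP  NZCV=0011
1: · MOVCC
2: · SUBCC
3: ✓ CMP  NZCV=0010
4: · SUBVS
5: ✓ SUBGE  r3←0xfd
6: ✓ SUBGT  r0←0xb1
7: ✓ CMP  NZCV=0011
8: · SUBCC
9: · ADDEQ

FIX = (r0, 0xb1)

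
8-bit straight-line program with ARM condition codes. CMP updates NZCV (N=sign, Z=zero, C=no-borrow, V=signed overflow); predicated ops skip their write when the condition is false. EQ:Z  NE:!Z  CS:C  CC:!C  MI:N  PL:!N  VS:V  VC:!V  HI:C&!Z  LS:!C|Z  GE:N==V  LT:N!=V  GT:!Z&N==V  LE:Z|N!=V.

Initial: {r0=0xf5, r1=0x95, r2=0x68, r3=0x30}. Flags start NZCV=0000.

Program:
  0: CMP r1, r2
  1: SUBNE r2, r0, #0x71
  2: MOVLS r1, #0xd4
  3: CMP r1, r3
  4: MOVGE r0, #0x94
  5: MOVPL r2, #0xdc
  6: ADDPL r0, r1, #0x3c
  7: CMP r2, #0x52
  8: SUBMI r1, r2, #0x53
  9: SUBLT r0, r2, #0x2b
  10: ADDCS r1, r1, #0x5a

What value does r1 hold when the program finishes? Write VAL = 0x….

0: ✓ CMP  NZCV=0011
1: ✓ SUBNE  r2←0x84
2: · MOVLS
3: ✓ CMP  NZCV=0011
4: · MOVGE
5: ✓ MOVPL  r2←0xdc
6: ✓ ADDPL  r0←0xd1
7: ✓ CMP  NZCV=1010
8: ✓ SUBMI  r1←0x89
9: ✓ SUBLT  r0←0xb1
10: ✓ ADDCS  r1←0xe3

VAL = 0xe3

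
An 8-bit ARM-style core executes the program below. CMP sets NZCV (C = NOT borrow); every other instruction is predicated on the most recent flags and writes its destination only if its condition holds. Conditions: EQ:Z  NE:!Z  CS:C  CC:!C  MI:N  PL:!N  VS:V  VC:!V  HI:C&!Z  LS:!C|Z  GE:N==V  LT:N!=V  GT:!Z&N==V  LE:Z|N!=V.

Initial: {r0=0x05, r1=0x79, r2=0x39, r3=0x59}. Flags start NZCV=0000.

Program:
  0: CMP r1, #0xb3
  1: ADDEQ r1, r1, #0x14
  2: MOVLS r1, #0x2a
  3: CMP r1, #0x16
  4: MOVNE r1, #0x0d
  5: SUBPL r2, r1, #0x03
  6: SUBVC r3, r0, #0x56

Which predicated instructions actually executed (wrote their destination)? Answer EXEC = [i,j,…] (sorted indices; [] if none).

0: ✓ CMP  NZCV=1001
1: · ADDEQ
2: ✓ MOVLS  r1←0x2a
3: ✓ CMP  NZCV=0010
4: ✓ MOVNE  r1←0x0d
5: ✓ SUBPL  r2←0x0a
6: ✓ SUBVC  r3←0xaf

EXEC = [2,4,5,6]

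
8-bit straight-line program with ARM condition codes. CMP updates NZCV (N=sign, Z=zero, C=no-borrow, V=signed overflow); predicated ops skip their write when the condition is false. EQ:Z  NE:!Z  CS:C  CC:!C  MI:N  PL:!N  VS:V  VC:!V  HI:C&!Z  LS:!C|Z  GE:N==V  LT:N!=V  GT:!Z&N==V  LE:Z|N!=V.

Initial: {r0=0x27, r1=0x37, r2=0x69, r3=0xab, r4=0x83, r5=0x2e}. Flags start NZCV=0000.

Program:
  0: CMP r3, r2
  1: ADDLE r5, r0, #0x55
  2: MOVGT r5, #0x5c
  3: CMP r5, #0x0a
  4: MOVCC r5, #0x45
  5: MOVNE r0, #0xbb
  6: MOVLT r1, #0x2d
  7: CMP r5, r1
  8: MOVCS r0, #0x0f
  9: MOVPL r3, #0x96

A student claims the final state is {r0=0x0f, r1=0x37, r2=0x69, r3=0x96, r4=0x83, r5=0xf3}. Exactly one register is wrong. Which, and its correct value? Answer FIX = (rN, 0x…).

FIX = (r5, 0x7c)

[0] flags=0011 → (cmp)
[1] flags=0011 LE?T → r5=0x7c
[2] flags=0011 GT?F → skip
[3] flags=0010 → (cmp)
[4] flags=0010 CC?F → skip
[5] flags=0010 NE?T → r0=0xbb
[6] flags=0010 LT?F → skip
[7] flags=0010 → (cmp)
[8] flags=0010 CS?T → r0=0x0f
[9] flags=0010 PL?T → r3=0x96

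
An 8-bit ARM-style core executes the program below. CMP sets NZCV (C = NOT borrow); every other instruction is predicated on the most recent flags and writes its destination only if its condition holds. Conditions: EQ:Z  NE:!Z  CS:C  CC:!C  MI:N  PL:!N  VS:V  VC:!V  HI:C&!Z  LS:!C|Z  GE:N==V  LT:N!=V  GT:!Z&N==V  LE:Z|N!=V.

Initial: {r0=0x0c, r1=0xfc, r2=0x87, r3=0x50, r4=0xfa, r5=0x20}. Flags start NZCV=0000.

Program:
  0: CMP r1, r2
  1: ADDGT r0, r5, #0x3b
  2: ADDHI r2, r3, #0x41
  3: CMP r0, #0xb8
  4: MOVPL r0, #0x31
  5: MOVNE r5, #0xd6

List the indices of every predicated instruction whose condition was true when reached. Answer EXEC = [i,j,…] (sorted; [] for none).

EXEC = [1,2,5]

[0] flags=0010 → (cmp)
[1] flags=0010 GT?T → r0=0x5b
[2] flags=0010 HI?T → r2=0x91
[3] flags=1001 → (cmp)
[4] flags=1001 PL?F → skip
[5] flags=1001 NE?T → r5=0xd6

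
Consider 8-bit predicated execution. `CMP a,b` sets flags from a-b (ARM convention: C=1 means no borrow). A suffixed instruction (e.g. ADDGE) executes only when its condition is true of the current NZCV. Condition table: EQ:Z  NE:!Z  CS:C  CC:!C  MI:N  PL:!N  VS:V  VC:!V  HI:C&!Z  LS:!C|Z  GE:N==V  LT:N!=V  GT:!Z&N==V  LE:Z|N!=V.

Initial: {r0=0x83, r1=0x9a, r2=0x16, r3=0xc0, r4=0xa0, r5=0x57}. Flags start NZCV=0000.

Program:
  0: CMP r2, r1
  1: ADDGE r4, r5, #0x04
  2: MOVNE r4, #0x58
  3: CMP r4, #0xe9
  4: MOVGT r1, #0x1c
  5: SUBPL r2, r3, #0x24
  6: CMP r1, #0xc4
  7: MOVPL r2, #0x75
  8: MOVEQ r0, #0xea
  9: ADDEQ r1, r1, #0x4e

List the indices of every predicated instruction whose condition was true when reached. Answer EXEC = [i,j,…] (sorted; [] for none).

[0] flags=0000 → (cmp)
[1] flags=0000 GE?T → r4=0x5b
[2] flags=0000 NE?T → r4=0x58
[3] flags=0000 → (cmp)
[4] flags=0000 GT?T → r1=0x1c
[5] flags=0000 PL?T → r2=0x9c
[6] flags=0000 → (cmp)
[7] flags=0000 PL?T → r2=0x75
[8] flags=0000 EQ?F → skip
[9] flags=0000 EQ?F → skip

EXEC = [1,2,4,5,7]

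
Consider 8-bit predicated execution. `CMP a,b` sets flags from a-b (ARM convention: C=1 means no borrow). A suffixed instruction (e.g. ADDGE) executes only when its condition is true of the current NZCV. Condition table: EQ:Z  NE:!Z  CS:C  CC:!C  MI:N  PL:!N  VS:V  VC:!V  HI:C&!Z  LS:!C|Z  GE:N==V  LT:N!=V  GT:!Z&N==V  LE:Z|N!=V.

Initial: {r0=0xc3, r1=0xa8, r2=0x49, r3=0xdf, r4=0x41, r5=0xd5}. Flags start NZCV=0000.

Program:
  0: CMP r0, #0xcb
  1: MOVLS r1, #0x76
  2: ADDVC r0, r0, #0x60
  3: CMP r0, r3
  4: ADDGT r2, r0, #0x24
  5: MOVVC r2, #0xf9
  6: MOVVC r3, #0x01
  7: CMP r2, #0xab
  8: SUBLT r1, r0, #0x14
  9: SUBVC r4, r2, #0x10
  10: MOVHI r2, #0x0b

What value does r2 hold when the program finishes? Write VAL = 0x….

0: ✓ CMP  NZCV=1000
1: ✓ MOVLS  r1←0x76
2: ✓ ADDVC  r0←0x23
3: ✓ CMP  NZCV=0000
4: ✓ ADDGT  r2←0x47
5: ✓ MOVVC  r2←0xf9
6: ✓ MOVVC  r3←0x01
7: ✓ CMP  NZCV=0010
8: · SUBLT
9: ✓ SUBVC  r4←0xe9
10: ✓ MOVHI  r2←0x0b

VAL = 0x0b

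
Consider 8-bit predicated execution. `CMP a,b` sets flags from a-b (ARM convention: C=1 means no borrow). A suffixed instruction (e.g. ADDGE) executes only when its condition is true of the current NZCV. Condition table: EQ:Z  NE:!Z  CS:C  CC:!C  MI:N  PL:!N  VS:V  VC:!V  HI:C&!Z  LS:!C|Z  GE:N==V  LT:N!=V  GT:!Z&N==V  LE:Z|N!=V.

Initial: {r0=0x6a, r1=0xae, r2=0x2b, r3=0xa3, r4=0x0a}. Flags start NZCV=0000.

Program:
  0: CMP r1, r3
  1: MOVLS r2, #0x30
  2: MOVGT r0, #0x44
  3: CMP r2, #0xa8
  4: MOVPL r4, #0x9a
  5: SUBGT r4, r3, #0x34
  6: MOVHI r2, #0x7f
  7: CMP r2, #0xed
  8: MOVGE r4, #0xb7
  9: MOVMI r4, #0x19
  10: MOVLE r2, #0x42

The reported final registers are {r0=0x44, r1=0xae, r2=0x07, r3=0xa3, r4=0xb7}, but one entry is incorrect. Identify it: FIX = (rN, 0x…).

FIX = (r2, 0x2b)

0: ✓ CMP  NZCV=0010
1: · MOVLS
2: ✓ MOVGT  r0←0x44
3: ✓ CMP  NZCV=1001
4: · MOVPL
5: ✓ SUBGT  r4←0x6f
6: · MOVHI
7: ✓ CMP  NZCV=0000
8: ✓ MOVGE  r4←0xb7
9: · MOVMI
10: · MOVLE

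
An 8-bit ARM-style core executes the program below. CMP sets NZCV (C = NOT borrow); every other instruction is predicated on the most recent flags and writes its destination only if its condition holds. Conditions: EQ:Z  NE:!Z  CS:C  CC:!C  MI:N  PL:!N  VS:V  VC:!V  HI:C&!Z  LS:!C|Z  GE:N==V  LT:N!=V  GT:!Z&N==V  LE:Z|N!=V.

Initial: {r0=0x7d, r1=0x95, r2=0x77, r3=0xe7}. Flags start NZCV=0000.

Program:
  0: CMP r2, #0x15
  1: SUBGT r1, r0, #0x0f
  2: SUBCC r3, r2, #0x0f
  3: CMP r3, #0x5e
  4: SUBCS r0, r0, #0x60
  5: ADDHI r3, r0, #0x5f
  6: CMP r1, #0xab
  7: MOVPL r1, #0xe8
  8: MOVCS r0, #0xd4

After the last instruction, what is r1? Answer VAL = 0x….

[0] flags=0010 → (cmp)
[1] flags=0010 GT?T → r1=0x6e
[2] flags=0010 CC?F → skip
[3] flags=1010 → (cmp)
[4] flags=1010 CS?T → r0=0x1d
[5] flags=1010 HI?T → r3=0x7c
[6] flags=1001 → (cmp)
[7] flags=1001 PL?F → skip
[8] flags=1001 CS?F → skip

VAL = 0x6e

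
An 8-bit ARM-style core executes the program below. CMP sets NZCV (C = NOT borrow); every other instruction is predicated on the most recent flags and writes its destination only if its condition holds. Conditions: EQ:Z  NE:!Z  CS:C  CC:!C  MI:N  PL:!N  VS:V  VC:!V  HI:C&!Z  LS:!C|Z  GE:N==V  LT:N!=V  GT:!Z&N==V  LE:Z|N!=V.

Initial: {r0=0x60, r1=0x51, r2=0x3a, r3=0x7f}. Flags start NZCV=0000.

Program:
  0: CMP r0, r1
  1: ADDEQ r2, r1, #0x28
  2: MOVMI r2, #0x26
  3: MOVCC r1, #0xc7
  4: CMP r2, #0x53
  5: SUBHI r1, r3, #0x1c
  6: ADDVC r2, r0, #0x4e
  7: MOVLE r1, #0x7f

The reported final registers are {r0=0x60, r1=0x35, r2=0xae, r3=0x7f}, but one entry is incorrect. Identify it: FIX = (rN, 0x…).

FIX = (r1, 0x7f)

[0] flags=0010 → (cmp)
[1] flags=0010 EQ?F → skip
[2] flags=0010 MI?F → skip
[3] flags=0010 CC?F → skip
[4] flags=1000 → (cmp)
[5] flags=1000 HI?F → skip
[6] flags=1000 VC?T → r2=0xae
[7] flags=1000 LE?T → r1=0x7f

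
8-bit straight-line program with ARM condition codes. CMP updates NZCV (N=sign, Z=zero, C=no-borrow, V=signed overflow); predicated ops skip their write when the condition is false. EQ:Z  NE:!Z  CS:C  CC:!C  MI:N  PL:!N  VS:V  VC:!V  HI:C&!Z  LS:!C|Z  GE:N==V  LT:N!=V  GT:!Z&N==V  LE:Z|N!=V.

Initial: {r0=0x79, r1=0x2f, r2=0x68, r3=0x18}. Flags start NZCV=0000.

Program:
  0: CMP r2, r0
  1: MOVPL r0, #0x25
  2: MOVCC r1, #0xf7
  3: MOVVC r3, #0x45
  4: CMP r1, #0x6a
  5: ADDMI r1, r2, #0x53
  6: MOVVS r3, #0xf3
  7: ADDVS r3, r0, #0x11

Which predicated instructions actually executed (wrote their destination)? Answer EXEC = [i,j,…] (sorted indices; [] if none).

[0] flags=1000 → (cmp)
[1] flags=1000 PL?F → skip
[2] flags=1000 CC?T → r1=0xf7
[3] flags=1000 VC?T → r3=0x45
[4] flags=1010 → (cmp)
[5] flags=1010 MI?T → r1=0xbb
[6] flags=1010 VS?F → skip
[7] flags=1010 VS?F → skip

EXEC = [2,3,5]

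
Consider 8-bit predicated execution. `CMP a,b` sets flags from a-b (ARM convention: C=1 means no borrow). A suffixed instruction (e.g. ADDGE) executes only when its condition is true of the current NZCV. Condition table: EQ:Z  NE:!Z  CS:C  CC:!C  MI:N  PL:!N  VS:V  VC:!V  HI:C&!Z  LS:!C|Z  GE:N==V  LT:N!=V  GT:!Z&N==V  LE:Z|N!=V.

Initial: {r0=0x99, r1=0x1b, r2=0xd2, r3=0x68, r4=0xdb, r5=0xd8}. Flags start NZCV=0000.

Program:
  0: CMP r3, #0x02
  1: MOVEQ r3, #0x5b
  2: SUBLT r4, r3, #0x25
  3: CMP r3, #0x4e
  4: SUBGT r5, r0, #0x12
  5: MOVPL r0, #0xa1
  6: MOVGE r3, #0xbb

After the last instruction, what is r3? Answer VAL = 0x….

[0] flags=0010 → (cmp)
[1] flags=0010 EQ?F → skip
[2] flags=0010 LT?F → skip
[3] flags=0010 → (cmp)
[4] flags=0010 GT?T → r5=0x87
[5] flags=0010 PL?T → r0=0xa1
[6] flags=0010 GE?T → r3=0xbb

VAL = 0xbb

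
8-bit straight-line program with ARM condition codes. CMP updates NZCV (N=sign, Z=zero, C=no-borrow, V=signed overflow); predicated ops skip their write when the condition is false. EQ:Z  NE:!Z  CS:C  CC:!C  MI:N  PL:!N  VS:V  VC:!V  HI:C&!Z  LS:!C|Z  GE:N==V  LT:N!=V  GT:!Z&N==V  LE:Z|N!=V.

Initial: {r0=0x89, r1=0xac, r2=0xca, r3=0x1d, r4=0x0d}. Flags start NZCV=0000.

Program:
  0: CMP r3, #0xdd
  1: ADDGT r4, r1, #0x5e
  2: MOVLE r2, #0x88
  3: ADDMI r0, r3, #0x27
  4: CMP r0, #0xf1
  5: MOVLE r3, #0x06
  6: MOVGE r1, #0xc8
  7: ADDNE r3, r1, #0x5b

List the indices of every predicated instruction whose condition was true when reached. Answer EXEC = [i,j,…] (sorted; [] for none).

EXEC = [1,5,7]

0: ✓ CMP  NZCV=0000
1: ✓ ADDGT  r4←0x0a
2: · MOVLE
3: · ADDMI
4: ✓ CMP  NZCV=1000
5: ✓ MOVLE  r3←0x06
6: · MOVGE
7: ✓ ADDNE  r3←0x07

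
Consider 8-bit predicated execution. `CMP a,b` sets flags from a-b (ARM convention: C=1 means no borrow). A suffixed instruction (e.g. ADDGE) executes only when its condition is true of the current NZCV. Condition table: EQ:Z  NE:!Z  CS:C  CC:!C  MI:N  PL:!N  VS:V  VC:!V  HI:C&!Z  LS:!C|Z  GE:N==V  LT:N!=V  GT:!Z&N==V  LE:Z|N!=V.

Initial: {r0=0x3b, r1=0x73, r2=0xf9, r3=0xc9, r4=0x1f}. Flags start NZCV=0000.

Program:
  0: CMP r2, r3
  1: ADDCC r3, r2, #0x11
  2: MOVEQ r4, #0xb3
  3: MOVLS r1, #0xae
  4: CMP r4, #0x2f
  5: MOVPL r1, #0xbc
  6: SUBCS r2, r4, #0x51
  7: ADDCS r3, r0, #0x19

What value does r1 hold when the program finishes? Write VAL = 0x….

[0] flags=0010 → (cmp)
[1] flags=0010 CC?F → skip
[2] flags=0010 EQ?F → skip
[3] flags=0010 LS?F → skip
[4] flags=1000 → (cmp)
[5] flags=1000 PL?F → skip
[6] flags=1000 CS?F → skip
[7] flags=1000 CS?F → skip

VAL = 0x73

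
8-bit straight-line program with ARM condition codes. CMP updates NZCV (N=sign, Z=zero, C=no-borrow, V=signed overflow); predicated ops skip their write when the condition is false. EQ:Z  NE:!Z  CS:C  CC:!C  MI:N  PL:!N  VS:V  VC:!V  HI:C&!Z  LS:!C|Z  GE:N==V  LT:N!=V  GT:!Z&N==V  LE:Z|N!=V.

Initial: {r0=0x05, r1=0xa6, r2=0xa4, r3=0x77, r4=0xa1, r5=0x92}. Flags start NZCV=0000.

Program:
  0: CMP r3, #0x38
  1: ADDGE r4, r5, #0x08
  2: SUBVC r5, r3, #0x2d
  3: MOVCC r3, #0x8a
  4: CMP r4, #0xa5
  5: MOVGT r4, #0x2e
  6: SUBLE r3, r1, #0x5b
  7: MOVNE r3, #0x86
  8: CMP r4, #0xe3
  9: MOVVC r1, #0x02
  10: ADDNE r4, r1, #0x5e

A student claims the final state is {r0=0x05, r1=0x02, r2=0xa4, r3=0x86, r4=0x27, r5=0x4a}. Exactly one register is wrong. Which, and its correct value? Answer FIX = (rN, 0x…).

FIX = (r4, 0x60)

[0] flags=0010 → (cmp)
[1] flags=0010 GE?T → r4=0x9a
[2] flags=0010 VC?T → r5=0x4a
[3] flags=0010 CC?F → skip
[4] flags=1000 → (cmp)
[5] flags=1000 GT?F → skip
[6] flags=1000 LE?T → r3=0x4b
[7] flags=1000 NE?T → r3=0x86
[8] flags=1000 → (cmp)
[9] flags=1000 VC?T → r1=0x02
[10] flags=1000 NE?T → r4=0x60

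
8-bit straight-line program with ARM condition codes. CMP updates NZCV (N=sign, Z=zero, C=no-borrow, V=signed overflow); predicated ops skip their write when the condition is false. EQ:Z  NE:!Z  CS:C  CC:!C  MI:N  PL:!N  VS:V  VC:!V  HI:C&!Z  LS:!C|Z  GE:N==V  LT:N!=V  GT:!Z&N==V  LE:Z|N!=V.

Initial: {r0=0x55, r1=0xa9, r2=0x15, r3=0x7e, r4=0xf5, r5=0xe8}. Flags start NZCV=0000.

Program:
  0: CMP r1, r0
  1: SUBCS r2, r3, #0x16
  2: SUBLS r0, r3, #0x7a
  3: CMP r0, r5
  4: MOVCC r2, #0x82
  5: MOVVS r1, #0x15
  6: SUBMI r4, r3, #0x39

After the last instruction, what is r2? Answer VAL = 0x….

VAL = 0x82

0: ✓ CMP  NZCV=0011
1: ✓ SUBCS  r2←0x68
2: · SUBLS
3: ✓ CMP  NZCV=0000
4: ✓ MOVCC  r2←0x82
5: · MOVVS
6: · SUBMI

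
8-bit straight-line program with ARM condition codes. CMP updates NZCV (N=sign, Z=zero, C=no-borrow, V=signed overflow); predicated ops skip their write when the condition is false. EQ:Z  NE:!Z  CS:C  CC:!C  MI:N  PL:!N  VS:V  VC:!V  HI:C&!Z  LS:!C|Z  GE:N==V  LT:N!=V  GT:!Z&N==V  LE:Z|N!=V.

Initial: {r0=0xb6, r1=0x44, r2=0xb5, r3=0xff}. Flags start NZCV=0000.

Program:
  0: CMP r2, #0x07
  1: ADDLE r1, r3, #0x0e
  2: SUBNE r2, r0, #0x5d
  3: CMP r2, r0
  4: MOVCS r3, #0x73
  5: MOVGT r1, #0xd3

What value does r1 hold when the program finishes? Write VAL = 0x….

[0] flags=1010 → (cmp)
[1] flags=1010 LE?T → r1=0x0d
[2] flags=1010 NE?T → r2=0x59
[3] flags=1001 → (cmp)
[4] flags=1001 CS?F → skip
[5] flags=1001 GT?T → r1=0xd3

VAL = 0xd3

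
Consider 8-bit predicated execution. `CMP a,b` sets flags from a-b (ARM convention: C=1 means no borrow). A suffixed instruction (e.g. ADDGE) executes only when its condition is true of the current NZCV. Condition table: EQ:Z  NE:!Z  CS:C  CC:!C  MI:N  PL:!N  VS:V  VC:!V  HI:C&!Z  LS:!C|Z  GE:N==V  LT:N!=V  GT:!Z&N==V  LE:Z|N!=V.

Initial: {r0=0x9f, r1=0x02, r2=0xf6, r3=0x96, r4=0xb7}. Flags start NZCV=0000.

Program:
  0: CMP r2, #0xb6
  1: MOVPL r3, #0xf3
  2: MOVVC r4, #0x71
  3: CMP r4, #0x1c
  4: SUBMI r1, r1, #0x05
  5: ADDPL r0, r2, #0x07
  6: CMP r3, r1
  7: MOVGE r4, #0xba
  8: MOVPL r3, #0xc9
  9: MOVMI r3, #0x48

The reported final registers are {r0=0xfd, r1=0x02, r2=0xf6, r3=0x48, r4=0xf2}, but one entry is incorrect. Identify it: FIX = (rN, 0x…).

0: ✓ CMP  NZCV=0010
1: ✓ MOVPL  r3←0xf3
2: ✓ MOVVC  r4←0x71
3: ✓ CMP  NZCV=0010
4: · SUBMI
5: ✓ ADDPL  r0←0xfd
6: ✓ CMP  NZCV=1010
7: · MOVGE
8: · MOVPL
9: ✓ MOVMI  r3←0x48

FIX = (r4, 0x71)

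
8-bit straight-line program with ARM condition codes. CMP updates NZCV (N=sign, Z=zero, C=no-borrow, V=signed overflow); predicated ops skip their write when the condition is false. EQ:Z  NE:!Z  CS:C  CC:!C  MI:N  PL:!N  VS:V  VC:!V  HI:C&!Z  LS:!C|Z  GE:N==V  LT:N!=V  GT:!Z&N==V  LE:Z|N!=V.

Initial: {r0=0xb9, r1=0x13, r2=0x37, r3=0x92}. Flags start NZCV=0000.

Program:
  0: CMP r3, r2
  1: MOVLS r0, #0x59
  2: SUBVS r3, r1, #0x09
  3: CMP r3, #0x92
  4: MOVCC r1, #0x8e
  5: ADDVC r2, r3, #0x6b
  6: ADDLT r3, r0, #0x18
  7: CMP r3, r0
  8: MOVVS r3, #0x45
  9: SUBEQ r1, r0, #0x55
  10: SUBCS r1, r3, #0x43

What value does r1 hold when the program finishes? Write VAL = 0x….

[0] flags=0011 → (cmp)
[1] flags=0011 LS?F → skip
[2] flags=0011 VS?T → r3=0x0a
[3] flags=0000 → (cmp)
[4] flags=0000 CC?T → r1=0x8e
[5] flags=0000 VC?T → r2=0x75
[6] flags=0000 LT?F → skip
[7] flags=0000 → (cmp)
[8] flags=0000 VS?F → skip
[9] flags=0000 EQ?F → skip
[10] flags=0000 CS?F → skip

VAL = 0x8e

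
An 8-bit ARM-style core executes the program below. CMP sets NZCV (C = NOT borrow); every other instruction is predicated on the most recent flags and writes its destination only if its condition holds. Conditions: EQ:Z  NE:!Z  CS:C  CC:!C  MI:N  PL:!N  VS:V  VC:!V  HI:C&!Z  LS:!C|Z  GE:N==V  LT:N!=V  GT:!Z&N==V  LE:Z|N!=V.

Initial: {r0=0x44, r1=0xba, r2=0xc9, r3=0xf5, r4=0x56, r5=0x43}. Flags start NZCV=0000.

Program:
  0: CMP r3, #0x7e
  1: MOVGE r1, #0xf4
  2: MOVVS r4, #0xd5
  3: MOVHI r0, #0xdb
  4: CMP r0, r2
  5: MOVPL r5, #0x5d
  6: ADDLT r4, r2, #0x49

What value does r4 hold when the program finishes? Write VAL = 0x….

VAL = 0xd5

[0] flags=0011 → (cmp)
[1] flags=0011 GE?F → skip
[2] flags=0011 VS?T → r4=0xd5
[3] flags=0011 HI?T → r0=0xdb
[4] flags=0010 → (cmp)
[5] flags=0010 PL?T → r5=0x5d
[6] flags=0010 LT?F → skip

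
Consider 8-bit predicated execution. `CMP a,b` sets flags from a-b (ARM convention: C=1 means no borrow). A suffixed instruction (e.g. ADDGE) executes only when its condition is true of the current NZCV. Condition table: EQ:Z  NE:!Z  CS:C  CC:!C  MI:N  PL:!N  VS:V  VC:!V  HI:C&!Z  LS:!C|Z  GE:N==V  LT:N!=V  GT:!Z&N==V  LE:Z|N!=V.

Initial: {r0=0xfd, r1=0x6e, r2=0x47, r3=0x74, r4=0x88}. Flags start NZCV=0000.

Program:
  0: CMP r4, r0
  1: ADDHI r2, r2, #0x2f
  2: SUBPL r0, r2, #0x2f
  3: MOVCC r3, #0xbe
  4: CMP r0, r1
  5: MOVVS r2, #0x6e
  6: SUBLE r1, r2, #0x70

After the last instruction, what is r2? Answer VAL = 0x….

[0] flags=1000 → (cmp)
[1] flags=1000 HI?F → skip
[2] flags=1000 PL?F → skip
[3] flags=1000 CC?T → r3=0xbe
[4] flags=1010 → (cmp)
[5] flags=1010 VS?F → skip
[6] flags=1010 LE?T → r1=0xd7

VAL = 0x47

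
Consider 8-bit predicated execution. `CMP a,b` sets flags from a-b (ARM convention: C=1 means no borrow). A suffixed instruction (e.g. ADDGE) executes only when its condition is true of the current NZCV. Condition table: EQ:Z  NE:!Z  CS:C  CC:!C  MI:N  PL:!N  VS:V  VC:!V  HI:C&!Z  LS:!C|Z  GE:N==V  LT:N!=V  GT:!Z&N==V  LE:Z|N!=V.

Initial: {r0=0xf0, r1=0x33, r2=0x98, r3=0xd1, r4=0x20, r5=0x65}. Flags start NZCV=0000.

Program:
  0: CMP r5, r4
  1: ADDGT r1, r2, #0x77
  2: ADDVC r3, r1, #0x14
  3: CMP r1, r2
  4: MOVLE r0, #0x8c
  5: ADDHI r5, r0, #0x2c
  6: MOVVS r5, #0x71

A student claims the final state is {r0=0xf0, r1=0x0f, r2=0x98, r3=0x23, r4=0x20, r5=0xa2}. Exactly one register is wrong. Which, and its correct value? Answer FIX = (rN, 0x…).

[0] flags=0010 → (cmp)
[1] flags=0010 GT?T → r1=0x0f
[2] flags=0010 VC?T → r3=0x23
[3] flags=0000 → (cmp)
[4] flags=0000 LE?F → skip
[5] flags=0000 HI?F → skip
[6] flags=0000 VS?F → skip

FIX = (r5, 0x65)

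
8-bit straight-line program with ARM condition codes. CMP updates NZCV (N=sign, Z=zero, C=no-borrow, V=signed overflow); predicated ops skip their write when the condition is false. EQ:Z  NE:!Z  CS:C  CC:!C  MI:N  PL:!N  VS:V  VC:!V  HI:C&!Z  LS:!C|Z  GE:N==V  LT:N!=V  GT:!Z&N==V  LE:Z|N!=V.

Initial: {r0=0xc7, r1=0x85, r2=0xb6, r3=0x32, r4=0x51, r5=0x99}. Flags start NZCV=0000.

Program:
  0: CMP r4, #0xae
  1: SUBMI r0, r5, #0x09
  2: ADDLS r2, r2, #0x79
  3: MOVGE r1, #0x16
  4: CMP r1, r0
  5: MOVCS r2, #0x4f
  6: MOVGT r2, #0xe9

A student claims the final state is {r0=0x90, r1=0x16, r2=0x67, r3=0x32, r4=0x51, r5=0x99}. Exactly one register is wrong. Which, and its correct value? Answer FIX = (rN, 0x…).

FIX = (r2, 0xe9)

0: ✓ CMP  NZCV=1001
1: ✓ SUBMI  r0←0x90
2: ✓ ADDLS  r2←0x2f
3: ✓ MOVGE  r1←0x16
4: ✓ CMP  NZCV=1001
5: · MOVCS
6: ✓ MOVGT  r2←0xe9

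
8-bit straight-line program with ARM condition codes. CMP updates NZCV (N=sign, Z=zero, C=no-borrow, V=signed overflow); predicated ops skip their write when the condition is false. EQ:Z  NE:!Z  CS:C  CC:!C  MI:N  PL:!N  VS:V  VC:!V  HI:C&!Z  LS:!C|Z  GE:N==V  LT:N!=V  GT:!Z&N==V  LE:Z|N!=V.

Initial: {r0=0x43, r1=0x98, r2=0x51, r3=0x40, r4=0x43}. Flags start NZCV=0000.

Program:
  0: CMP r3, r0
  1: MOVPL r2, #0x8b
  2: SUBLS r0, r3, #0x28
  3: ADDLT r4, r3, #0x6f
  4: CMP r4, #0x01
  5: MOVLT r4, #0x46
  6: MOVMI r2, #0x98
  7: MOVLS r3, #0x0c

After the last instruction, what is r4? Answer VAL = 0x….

VAL = 0x46

0: ✓ CMP  NZCV=1000
1: · MOVPL
2: ✓ SUBLS  r0←0x18
3: ✓ ADDLT  r4←0xaf
4: ✓ CMP  NZCV=1010
5: ✓ MOVLT  r4←0x46
6: ✓ MOVMI  r2←0x98
7: · MOVLS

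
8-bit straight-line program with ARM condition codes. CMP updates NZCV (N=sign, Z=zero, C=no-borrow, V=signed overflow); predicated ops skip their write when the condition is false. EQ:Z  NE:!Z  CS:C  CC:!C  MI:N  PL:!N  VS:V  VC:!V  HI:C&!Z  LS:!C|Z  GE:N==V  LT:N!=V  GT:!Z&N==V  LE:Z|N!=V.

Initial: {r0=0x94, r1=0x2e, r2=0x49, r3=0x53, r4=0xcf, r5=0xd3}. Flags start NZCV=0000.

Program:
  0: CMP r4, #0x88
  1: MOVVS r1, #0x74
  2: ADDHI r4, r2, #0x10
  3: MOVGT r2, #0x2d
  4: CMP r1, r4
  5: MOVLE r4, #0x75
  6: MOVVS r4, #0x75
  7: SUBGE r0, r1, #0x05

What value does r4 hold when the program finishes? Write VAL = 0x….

0: ✓ CMP  NZCV=0010
1: · MOVVS
2: ✓ ADDHI  r4←0x59
3: ✓ MOVGT  r2←0x2d
4: ✓ CMP  NZCV=1000
5: ✓ MOVLE  r4←0x75
6: · MOVVS
7: · SUBGE

VAL = 0x75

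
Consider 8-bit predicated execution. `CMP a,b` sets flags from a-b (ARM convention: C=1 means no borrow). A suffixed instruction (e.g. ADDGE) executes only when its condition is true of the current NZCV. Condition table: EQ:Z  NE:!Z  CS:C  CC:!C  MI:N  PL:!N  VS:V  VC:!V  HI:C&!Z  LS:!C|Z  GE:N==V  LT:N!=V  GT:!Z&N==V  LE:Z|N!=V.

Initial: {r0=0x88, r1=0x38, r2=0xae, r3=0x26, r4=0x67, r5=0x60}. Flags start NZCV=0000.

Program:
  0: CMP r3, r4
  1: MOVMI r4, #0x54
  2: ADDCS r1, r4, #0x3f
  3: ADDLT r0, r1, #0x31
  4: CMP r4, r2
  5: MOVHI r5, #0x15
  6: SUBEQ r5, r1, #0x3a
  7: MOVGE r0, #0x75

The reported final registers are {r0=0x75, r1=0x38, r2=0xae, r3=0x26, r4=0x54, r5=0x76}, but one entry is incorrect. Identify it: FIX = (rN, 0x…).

FIX = (r5, 0x60)

0: ✓ CMP  NZCV=1000
1: ✓ MOVMI  r4←0x54
2: · ADDCS
3: ✓ ADDLT  r0←0x69
4: ✓ CMP  NZCV=1001
5: · MOVHI
6: · SUBEQ
7: ✓ MOVGE  r0←0x75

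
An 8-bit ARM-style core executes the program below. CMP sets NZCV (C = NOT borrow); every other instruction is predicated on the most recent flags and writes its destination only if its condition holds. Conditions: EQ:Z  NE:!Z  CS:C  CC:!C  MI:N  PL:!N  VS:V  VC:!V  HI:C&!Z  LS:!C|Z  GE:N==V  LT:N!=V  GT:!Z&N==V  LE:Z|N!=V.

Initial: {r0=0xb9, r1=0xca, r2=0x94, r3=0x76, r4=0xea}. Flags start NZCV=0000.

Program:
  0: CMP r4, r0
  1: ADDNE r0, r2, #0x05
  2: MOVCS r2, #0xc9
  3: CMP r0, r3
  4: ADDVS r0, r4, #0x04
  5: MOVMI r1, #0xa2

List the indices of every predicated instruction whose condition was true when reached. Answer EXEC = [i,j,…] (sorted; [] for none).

[0] flags=0010 → (cmp)
[1] flags=0010 NE?T → r0=0x99
[2] flags=0010 CS?T → r2=0xc9
[3] flags=0011 → (cmp)
[4] flags=0011 VS?T → r0=0xee
[5] flags=0011 MI?F → skip

EXEC = [1,2,4]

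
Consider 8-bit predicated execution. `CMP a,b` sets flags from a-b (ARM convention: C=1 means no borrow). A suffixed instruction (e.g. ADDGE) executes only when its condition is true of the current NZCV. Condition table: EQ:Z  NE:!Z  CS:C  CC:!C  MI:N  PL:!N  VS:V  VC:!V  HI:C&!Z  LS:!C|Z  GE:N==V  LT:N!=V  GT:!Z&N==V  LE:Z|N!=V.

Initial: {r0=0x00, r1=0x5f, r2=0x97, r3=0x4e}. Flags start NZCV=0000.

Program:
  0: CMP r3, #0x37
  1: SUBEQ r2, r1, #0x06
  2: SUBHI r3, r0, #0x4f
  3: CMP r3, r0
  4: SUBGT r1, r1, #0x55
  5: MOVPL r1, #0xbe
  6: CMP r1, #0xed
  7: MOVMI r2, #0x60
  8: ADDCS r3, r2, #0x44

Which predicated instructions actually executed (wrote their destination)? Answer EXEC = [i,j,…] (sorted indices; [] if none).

EXEC = [2]

0: ✓ CMP  NZCV=0010
1: · SUBEQ
2: ✓ SUBHI  r3←0xb1
3: ✓ CMP  NZCV=1010
4: · SUBGT
5: · MOVPL
6: ✓ CMP  NZCV=0000
7: · MOVMI
8: · ADDCS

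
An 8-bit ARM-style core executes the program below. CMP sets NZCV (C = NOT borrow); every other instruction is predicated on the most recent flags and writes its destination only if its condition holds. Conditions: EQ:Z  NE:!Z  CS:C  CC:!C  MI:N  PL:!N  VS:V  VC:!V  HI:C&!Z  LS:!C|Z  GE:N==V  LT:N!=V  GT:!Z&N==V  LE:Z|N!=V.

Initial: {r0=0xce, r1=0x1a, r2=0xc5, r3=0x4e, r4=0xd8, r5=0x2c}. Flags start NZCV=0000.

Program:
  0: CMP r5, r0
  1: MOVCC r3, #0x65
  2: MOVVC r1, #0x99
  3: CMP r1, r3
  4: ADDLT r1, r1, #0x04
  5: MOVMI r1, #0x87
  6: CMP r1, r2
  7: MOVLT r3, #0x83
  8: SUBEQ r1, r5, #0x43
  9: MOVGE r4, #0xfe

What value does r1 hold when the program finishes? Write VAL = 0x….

VAL = 0x9d

[0] flags=0000 → (cmp)
[1] flags=0000 CC?T → r3=0x65
[2] flags=0000 VC?T → r1=0x99
[3] flags=0011 → (cmp)
[4] flags=0011 LT?T → r1=0x9d
[5] flags=0011 MI?F → skip
[6] flags=1000 → (cmp)
[7] flags=1000 LT?T → r3=0x83
[8] flags=1000 EQ?F → skip
[9] flags=1000 GE?F → skip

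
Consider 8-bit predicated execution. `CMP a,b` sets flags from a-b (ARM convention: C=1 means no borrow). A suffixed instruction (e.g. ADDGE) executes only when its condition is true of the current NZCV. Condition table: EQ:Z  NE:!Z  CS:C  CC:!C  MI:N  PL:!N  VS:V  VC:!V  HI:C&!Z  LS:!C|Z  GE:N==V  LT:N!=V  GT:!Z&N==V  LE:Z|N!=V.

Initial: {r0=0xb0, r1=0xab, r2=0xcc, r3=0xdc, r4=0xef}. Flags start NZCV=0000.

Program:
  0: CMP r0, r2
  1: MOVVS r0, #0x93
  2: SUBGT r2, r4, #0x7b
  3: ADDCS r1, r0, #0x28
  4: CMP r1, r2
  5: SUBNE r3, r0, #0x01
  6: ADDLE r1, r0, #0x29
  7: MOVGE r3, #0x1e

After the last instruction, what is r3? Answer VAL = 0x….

[0] flags=1000 → (cmp)
[1] flags=1000 VS?F → skip
[2] flags=1000 GT?F → skip
[3] flags=1000 CS?F → skip
[4] flags=1000 → (cmp)
[5] flags=1000 NE?T → r3=0xaf
[6] flags=1000 LE?T → r1=0xd9
[7] flags=1000 GE?F → skip

VAL = 0xaf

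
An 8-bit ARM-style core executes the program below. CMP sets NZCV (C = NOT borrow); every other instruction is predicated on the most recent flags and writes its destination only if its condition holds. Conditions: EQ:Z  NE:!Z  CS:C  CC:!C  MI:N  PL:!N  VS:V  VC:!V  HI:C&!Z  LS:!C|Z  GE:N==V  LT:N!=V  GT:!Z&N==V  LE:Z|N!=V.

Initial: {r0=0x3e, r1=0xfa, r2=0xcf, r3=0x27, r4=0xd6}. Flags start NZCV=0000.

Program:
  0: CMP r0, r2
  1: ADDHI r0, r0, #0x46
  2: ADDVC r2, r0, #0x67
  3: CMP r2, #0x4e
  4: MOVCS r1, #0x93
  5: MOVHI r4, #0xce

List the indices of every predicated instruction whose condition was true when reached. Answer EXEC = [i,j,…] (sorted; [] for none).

0: ✓ CMP  NZCV=0000
1: · ADDHI
2: ✓ ADDVC  r2←0xa5
3: ✓ CMP  NZCV=0011
4: ✓ MOVCS  r1←0x93
5: ✓ MOVHI  r4←0xce

EXEC = [2,4,5]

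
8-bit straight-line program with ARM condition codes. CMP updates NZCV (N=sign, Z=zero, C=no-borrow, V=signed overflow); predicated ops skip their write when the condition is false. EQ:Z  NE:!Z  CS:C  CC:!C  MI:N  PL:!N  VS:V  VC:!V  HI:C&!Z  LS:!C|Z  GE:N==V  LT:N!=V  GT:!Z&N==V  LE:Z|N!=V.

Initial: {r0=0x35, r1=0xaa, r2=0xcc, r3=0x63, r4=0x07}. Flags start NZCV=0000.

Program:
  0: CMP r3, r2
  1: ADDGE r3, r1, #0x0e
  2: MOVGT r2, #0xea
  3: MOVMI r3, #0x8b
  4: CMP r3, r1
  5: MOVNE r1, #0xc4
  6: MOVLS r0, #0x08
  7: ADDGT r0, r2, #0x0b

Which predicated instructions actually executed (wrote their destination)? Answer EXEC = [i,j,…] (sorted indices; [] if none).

0: ✓ CMP  NZCV=1001
1: ✓ ADDGE  r3←0xb8
2: ✓ MOVGT  r2←0xea
3: ✓ MOVMI  r3←0x8b
4: ✓ CMP  NZCV=1000
5: ✓ MOVNE  r1←0xc4
6: ✓ MOVLS  r0←0x08
7: · ADDGT

EXEC = [1,2,3,5,6]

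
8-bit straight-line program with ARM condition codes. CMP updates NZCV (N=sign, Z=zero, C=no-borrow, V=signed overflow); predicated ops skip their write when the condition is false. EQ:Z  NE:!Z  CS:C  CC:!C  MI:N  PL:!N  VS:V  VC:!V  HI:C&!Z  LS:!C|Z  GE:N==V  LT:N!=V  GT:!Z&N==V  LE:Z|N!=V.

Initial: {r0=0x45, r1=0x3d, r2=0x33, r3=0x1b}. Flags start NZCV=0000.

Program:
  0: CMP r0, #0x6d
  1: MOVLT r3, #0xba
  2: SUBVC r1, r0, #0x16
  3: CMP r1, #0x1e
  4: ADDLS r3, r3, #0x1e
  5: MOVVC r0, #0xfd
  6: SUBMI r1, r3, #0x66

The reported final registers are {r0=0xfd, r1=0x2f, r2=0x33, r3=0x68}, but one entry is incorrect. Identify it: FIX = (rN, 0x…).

FIX = (r3, 0xba)

[0] flags=1000 → (cmp)
[1] flags=1000 LT?T → r3=0xba
[2] flags=1000 VC?T → r1=0x2f
[3] flags=0010 → (cmp)
[4] flags=0010 LS?F → skip
[5] flags=0010 VC?T → r0=0xfd
[6] flags=0010 MI?F → skip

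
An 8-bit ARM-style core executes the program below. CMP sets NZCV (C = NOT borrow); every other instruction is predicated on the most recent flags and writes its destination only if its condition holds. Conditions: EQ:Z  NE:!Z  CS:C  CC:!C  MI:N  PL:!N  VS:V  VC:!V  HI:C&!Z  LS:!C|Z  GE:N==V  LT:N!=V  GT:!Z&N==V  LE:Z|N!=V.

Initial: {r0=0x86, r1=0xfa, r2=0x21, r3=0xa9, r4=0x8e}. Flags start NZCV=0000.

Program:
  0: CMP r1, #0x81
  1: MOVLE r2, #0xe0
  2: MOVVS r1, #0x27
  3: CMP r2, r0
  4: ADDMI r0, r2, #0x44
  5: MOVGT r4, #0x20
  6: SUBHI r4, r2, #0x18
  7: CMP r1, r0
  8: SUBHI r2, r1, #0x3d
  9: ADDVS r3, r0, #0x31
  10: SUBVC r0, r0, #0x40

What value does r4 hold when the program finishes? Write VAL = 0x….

VAL = 0x20

0: ✓ CMP  NZCV=0010
1: · MOVLE
2: · MOVVS
3: ✓ CMP  NZCV=1001
4: ✓ ADDMI  r0←0x65
5: ✓ MOVGT  r4←0x20
6: · SUBHI
7: ✓ CMP  NZCV=1010
8: ✓ SUBHI  r2←0xbd
9: · ADDVS
10: ✓ SUBVC  r0←0x25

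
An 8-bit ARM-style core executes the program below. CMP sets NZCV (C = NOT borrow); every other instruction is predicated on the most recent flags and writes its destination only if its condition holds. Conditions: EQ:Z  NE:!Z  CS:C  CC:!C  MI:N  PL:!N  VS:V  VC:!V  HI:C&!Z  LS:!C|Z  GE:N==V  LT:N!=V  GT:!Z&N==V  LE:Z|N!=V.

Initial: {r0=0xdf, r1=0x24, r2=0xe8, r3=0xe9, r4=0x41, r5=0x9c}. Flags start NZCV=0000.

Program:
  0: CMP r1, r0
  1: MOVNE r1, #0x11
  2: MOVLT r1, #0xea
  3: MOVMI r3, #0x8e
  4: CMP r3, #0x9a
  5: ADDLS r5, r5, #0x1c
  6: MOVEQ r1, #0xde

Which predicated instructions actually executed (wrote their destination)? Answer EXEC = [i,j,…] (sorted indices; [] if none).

0: ✓ CMP  NZCV=0000
1: ✓ MOVNE  r1←0x11
2: · MOVLT
3: · MOVMI
4: ✓ CMP  NZCV=0010
5: · ADDLS
6: · MOVEQ

EXEC = [1]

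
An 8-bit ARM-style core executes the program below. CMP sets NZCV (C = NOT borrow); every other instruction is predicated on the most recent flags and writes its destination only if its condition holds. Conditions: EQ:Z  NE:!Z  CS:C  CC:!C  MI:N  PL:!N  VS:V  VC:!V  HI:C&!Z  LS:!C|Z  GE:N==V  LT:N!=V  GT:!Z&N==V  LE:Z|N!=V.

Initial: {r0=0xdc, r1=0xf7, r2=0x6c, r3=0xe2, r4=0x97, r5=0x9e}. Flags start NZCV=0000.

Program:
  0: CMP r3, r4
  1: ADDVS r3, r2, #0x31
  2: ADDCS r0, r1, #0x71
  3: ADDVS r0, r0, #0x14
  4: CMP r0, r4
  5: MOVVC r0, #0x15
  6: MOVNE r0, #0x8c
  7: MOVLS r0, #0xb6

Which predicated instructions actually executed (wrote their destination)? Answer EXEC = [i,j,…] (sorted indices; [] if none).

0: ✓ CMP  NZCV=0010
1: · ADDVS
2: ✓ ADDCS  r0←0x68
3: · ADDVS
4: ✓ CMP  NZCV=1001
5: · MOVVC
6: ✓ MOVNE  r0←0x8c
7: ✓ MOVLS  r0←0xb6

EXEC = [2,6,7]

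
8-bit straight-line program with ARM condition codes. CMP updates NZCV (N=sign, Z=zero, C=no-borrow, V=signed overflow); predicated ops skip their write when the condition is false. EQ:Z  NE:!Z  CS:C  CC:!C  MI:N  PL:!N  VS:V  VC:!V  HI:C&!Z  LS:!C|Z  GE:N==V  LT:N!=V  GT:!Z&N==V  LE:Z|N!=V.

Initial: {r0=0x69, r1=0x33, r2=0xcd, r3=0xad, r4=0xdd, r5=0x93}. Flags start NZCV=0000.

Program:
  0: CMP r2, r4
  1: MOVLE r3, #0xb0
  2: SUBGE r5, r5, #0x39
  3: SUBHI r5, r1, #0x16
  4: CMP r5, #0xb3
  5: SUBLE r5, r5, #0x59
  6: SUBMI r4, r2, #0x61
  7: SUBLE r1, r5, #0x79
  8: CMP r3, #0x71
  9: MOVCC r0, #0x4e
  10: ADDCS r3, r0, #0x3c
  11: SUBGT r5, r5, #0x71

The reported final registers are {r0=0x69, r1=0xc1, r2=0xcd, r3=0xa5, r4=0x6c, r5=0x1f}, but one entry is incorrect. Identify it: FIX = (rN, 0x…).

[0] flags=1000 → (cmp)
[1] flags=1000 LE?T → r3=0xb0
[2] flags=1000 GE?F → skip
[3] flags=1000 HI?F → skip
[4] flags=1000 → (cmp)
[5] flags=1000 LE?T → r5=0x3a
[6] flags=1000 MI?T → r4=0x6c
[7] flags=1000 LE?T → r1=0xc1
[8] flags=0011 → (cmp)
[9] flags=0011 CC?F → skip
[10] flags=0011 CS?T → r3=0xa5
[11] flags=0011 GT?F → skip

FIX = (r5, 0x3a)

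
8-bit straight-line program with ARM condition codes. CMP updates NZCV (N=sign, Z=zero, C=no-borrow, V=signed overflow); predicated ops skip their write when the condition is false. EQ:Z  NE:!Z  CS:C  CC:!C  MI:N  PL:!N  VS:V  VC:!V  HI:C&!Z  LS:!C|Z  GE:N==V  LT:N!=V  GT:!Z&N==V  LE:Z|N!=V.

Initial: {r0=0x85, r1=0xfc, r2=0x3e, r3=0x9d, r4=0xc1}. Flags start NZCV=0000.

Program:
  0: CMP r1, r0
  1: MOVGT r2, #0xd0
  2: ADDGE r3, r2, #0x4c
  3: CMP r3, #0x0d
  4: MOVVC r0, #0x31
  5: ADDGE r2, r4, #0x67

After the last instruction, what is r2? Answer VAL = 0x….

VAL = 0x28

[0] flags=0010 → (cmp)
[1] flags=0010 GT?T → r2=0xd0
[2] flags=0010 GE?T → r3=0x1c
[3] flags=0010 → (cmp)
[4] flags=0010 VC?T → r0=0x31
[5] flags=0010 GE?T → r2=0x28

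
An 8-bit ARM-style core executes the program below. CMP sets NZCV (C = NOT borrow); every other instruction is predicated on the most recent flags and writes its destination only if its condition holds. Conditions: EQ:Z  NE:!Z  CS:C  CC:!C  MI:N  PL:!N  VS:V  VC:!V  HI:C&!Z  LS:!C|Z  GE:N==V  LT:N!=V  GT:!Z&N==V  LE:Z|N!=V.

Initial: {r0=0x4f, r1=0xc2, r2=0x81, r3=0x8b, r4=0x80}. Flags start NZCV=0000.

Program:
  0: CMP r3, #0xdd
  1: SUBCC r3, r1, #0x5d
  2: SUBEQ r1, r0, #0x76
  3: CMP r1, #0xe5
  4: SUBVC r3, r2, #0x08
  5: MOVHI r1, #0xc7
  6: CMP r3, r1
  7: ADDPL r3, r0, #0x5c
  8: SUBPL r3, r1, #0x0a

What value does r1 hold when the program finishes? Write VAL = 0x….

0: ✓ CMP  NZCV=1000
1: ✓ SUBCC  r3←0x65
2: · SUBEQ
3: ✓ CMP  NZCV=1000
4: ✓ SUBVC  r3←0x79
5: · MOVHI
6: ✓ CMP  NZCV=1001
7: · ADDPL
8: · SUBPL

VAL = 0xc2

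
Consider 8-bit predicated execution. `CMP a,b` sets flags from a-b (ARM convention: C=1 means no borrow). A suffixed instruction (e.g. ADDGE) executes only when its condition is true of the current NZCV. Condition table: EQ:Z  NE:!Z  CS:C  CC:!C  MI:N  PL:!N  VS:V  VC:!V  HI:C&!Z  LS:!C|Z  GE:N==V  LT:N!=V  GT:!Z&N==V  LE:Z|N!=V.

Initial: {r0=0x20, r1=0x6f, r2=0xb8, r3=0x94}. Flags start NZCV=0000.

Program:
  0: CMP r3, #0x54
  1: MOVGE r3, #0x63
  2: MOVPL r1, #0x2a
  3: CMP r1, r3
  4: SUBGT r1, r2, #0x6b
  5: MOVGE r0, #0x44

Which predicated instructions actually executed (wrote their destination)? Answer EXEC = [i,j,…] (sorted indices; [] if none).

0: ✓ CMP  NZCV=0011
1: · MOVGE
2: ✓ MOVPL  r1←0x2a
3: ✓ CMP  NZCV=1001
4: ✓ SUBGT  r1←0x4d
5: ✓ MOVGE  r0←0x44

EXEC = [2,4,5]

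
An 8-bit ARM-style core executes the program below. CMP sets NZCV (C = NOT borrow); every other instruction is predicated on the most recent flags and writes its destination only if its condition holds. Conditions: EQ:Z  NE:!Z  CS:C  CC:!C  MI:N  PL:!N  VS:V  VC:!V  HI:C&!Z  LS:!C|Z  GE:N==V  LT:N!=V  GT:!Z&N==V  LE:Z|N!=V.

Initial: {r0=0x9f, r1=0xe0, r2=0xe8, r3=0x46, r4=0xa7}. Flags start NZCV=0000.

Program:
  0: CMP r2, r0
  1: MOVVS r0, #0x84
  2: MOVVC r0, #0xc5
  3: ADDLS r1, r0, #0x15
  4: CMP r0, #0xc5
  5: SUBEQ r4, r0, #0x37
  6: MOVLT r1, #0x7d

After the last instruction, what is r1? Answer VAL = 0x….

VAL = 0xe0

0: ✓ CMP  NZCV=0010
1: · MOVVS
2: ✓ MOVVC  r0←0xc5
3: · ADDLS
4: ✓ CMP  NZCV=0110
5: ✓ SUBEQ  r4←0x8e
6: · MOVLT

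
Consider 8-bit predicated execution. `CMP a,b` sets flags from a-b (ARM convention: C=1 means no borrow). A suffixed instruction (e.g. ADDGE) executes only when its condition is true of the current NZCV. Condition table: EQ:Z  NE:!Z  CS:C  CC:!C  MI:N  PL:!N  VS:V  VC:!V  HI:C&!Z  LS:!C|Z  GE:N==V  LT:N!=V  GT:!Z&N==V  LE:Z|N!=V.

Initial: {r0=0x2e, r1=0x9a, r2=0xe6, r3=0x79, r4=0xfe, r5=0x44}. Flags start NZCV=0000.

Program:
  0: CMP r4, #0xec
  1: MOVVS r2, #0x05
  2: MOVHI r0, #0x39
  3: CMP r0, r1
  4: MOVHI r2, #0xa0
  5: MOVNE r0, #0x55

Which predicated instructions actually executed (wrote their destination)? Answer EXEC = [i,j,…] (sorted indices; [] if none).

EXEC = [2,5]

[0] flags=0010 → (cmp)
[1] flags=0010 VS?F → skip
[2] flags=0010 HI?T → r0=0x39
[3] flags=1001 → (cmp)
[4] flags=1001 HI?F → skip
[5] flags=1001 NE?T → r0=0x55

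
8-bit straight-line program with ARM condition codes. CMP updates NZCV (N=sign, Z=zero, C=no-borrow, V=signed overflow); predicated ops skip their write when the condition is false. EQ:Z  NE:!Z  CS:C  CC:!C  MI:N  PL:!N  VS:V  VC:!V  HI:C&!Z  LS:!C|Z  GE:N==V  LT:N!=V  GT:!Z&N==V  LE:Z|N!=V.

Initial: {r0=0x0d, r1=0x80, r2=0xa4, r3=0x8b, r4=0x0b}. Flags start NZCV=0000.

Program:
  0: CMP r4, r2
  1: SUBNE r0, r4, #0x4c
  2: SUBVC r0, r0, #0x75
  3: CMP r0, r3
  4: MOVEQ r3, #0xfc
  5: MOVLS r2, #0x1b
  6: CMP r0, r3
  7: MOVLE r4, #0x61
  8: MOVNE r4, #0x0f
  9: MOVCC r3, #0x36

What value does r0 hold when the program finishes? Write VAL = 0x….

VAL = 0x4a

0: ✓ CMP  NZCV=0000
1: ✓ SUBNE  r0←0xbf
2: ✓ SUBVC  r0←0x4a
3: ✓ CMP  NZCV=1001
4: · MOVEQ
5: ✓ MOVLS  r2←0x1b
6: ✓ CMP  NZCV=1001
7: · MOVLE
8: ✓ MOVNE  r4←0x0f
9: ✓ MOVCC  r3←0x36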